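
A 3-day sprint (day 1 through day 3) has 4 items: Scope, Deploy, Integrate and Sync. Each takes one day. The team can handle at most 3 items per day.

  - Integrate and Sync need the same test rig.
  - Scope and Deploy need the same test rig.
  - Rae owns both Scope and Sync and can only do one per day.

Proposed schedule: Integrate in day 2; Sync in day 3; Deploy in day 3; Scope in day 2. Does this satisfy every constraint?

Valid

The team can handle at most 3 items per day — holds.
Integrate and Sync need the same test rig — holds.
Rae owns both Scope and Sync and can only do one per day — holds.
Scope and Deploy need the same test rig — holds.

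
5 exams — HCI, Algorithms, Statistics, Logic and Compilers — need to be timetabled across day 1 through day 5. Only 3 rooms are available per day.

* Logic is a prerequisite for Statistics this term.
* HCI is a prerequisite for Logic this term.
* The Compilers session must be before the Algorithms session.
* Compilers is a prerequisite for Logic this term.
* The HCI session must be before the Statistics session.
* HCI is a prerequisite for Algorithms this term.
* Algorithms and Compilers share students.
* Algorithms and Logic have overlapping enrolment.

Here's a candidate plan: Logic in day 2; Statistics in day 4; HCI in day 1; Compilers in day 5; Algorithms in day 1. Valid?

The Compilers session must be before the Algorithms session — violated.
Algorithms and Compilers share students — holds.
Only 3 rooms are available per day — holds.
Logic is a prerequisite for Statistics this term — holds.
HCI is a prerequisite for Logic this term — holds.
Algorithms and Logic have overlapping enrolment — holds.
The HCI session must be before the Statistics session — holds.
HCI is a prerequisite for Algorithms this term — violated.
Compilers is a prerequisite for Logic this term — violated.

Invalid. The Compilers session must be before the Algorithms session.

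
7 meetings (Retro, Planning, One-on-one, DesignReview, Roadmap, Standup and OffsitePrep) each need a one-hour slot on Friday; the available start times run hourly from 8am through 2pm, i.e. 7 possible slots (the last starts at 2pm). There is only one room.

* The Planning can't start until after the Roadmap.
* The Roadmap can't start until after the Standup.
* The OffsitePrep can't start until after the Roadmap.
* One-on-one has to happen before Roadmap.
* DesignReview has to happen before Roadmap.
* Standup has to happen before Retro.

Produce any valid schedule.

One-on-one in 9am, Retro in 12pm, DesignReview in 10am, Standup in 8am, Roadmap in 11am, Planning in 1pm, OffsitePrep in 2pm

Checking: One-on-one(9am) before Roadmap(11am); Standup(8am) before Retro(12pm); Standup(8am) before Roadmap(11am); Roadmap(11am) before Planning(1pm); DesignReview(10am) before Roadmap(11am); Roadmap(11am) before OffsitePrep(2pm); max 1 per slot (cap 1).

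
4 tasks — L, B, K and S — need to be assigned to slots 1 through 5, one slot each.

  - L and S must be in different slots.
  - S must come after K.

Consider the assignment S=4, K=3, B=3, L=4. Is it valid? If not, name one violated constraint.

Invalid. L and S must be in different slots.

S must come after K — holds.
L and S must be in different slots — violated.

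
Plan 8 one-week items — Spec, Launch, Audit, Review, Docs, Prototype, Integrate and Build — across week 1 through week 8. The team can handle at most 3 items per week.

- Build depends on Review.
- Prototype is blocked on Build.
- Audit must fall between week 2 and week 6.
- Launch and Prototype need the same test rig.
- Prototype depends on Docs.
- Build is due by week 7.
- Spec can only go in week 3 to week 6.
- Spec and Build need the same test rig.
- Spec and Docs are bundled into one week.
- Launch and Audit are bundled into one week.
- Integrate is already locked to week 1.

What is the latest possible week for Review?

week 6

Downstream work caps Review at week 6.
Review at week 6 is achievable: Integrate=week 1, Launch=week 2, Review=week 6, Spec=week 3, Audit=week 2, Build=week 7, Docs=week 3, Prototype=week 8.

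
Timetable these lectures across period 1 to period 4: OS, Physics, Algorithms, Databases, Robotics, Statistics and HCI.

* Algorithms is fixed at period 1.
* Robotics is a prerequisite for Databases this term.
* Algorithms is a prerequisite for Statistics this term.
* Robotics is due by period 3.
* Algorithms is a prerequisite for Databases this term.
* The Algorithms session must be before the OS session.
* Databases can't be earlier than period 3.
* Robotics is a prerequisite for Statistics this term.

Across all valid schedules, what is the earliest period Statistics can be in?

Precedence pushes Statistics to at least period 2.
Statistics at period 2 is achievable: HCI=period 1; Algorithms=period 1; OS=period 2; Physics=period 1; Robotics=period 1; Databases=period 3; Statistics=period 2.

period 2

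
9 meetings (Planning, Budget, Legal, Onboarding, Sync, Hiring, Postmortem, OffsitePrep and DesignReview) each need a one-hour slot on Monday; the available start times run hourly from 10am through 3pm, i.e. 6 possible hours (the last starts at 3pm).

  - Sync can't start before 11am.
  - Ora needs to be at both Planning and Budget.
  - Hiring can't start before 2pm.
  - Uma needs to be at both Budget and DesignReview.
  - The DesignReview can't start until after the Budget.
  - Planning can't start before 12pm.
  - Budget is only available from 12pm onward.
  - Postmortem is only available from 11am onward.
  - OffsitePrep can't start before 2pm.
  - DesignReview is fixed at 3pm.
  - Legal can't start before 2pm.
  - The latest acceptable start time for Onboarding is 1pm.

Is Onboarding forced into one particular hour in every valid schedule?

Onboarding can be 10am (e.g. Hiring=2pm; Onboarding=10am; Budget=12pm; Postmortem=11am; OffsitePrep=2pm; Sync=11am; Planning=1pm; DesignReview=3pm; Legal=2pm) or 11am (e.g. Sync in 11am; Hiring in 2pm; DesignReview in 3pm; Legal in 2pm; OffsitePrep in 2pm; Budget in 12pm; Onboarding in 11am; Planning in 1pm; Postmortem in 11am).

No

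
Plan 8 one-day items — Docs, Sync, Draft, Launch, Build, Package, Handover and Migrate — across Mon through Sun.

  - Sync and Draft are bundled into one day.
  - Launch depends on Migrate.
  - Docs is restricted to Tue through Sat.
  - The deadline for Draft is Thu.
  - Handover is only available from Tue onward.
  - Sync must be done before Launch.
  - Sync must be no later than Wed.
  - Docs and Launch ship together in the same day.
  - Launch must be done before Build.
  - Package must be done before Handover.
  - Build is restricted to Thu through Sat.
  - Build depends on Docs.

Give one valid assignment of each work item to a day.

Sync in Mon; Handover in Tue; Package in Mon; Draft in Mon; Launch in Tue; Build in Thu; Migrate in Mon; Docs in Tue

Checking: Launch(Tue) before Build(Thu); Migrate(Mon) before Launch(Tue); Docs(Tue) before Build(Thu); Package(Mon) before Handover(Tue); Sync(Mon) before Launch(Tue); Docs = Launch = Tue; Sync = Draft = Mon; Handover=Tue in [Tue,Sun]; Sync=Mon in [Mon,Wed]; Build=Thu in [Thu,Sat]; Draft=Mon in [Mon,Thu]; Docs=Tue in [Tue,Sat].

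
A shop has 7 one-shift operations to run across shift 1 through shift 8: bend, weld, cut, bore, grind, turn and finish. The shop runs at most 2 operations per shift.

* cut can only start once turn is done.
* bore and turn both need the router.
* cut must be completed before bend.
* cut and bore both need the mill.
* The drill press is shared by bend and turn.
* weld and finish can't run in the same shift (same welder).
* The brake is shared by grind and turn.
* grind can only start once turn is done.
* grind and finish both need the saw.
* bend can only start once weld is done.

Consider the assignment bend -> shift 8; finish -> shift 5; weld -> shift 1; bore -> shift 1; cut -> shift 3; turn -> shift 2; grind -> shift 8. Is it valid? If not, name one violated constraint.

Yes

cut and bore both need the mill — holds.
cut can only start once turn is done — holds.
grind and finish both need the saw — holds.
The drill press is shared by bend and turn — holds.
bore and turn both need the router — holds.
grind can only start once turn is done — holds.
bend can only start once weld is done — holds.
cut must be completed before bend — holds.
weld and finish can't run in the same shift (same welder) — holds.
The shop runs at most 2 operations per shift — holds.
The brake is shared by grind and turn — holds.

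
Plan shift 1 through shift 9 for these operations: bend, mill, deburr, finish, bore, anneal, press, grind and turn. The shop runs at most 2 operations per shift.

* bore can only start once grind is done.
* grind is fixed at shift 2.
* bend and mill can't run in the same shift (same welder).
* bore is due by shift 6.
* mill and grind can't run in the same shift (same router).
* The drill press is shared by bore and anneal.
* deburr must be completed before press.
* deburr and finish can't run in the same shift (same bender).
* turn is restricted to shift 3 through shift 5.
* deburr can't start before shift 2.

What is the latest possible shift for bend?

bend at shift 9 is achievable: deburr -> shift 2, anneal -> shift 4, press -> shift 4, bore -> shift 3, turn -> shift 3, finish -> shift 1, bend -> shift 9, grind -> shift 2, mill -> shift 1.

shift 9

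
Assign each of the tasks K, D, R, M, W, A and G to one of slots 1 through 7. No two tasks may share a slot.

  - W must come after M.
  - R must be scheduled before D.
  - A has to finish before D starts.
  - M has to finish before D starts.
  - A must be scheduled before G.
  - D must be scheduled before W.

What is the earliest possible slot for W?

Precedence pushes W to at least 3.
W at 5 is achievable: M in 1, A in 2, R in 3, K in 7, W in 5, G in 6, D in 4.
Nothing earlier works — the capacity limit rule out every slot before 5.

5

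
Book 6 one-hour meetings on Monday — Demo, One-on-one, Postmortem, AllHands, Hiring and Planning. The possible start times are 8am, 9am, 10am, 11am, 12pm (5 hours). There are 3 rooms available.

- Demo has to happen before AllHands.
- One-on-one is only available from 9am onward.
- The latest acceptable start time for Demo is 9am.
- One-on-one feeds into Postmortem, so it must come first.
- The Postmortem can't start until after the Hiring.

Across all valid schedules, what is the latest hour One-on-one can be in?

11am

One-on-one is available from 9am; downstream work caps One-on-one at 11am.
One-on-one at 11am is achievable: AllHands -> 9am; Planning -> 8am; One-on-one -> 11am; Demo -> 8am; Hiring -> 8am; Postmortem -> 12pm.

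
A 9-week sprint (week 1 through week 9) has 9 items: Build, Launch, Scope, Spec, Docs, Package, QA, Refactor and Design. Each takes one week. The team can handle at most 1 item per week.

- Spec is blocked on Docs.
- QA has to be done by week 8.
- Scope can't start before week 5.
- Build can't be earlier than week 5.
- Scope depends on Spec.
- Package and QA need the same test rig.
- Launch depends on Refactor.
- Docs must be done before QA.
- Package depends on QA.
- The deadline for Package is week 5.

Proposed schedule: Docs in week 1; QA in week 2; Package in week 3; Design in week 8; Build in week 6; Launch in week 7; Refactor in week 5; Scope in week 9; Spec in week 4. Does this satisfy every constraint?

Yes, all constraints hold

Launch depends on Refactor — holds.
Spec is blocked on Docs — holds.
The team can handle at most 1 item per week — holds.
Scope depends on Spec — holds.
QA has to be done by week 8 — holds.
Package and QA need the same test rig — holds.
The deadline for Package is week 5 — holds.
Scope can't start before week 5 — holds.
Docs must be done before QA — holds.
Build can't be earlier than week 5 — holds.
Package depends on QA — holds.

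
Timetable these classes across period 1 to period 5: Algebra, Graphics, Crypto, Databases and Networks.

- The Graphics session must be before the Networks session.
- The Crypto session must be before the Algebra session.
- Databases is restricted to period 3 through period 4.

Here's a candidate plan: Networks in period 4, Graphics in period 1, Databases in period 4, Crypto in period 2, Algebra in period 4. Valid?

The Graphics session must be before the Networks session — holds.
The Crypto session must be before the Algebra session — holds.
Databases is restricted to period 3 through period 4 — holds.

Valid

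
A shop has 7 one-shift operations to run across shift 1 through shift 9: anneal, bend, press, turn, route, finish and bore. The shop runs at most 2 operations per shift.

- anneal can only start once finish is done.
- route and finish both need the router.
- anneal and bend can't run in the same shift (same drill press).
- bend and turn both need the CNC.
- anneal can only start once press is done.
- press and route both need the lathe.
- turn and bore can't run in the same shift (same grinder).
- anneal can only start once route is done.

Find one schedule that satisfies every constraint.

anneal in shift 3, route in shift 2, bend in shift 2, turn in shift 3, finish in shift 1, bore in shift 4, press in shift 1

Checking: route(shift 2) before anneal(shift 3); press(shift 1) before anneal(shift 3); finish(shift 1) before anneal(shift 3); route(shift 2) != finish(shift 1); press(shift 1) != route(shift 2); anneal(shift 3) != bend(shift 2); bend(shift 2) != turn(shift 3); turn(shift 3) != bore(shift 4); max 2 per shift (cap 2).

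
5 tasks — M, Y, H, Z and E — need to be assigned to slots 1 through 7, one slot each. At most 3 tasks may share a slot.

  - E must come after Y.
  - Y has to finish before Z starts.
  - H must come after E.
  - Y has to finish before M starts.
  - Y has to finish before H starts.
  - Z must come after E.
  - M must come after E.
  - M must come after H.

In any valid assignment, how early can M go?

4

Precedence pushes M to at least 4.
M at 4 is achievable: Z in 3; Y in 1; M in 4; E in 2; H in 3.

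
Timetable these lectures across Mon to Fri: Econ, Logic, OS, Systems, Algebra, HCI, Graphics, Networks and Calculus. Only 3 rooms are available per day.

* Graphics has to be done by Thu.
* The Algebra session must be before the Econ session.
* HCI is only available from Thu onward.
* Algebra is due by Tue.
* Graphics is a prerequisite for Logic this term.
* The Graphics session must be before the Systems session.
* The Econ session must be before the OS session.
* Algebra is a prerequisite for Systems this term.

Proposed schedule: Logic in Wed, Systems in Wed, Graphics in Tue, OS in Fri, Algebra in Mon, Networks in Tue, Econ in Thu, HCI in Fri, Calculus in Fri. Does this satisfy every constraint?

Yes

The Graphics session must be before the Systems session — holds.
The Econ session must be before the OS session — holds.
Only 3 rooms are available per day — holds.
HCI is only available from Thu onward — holds.
Algebra is a prerequisite for Systems this term — holds.
Algebra is due by Tue — holds.
Graphics has to be done by Thu — holds.
Graphics is a prerequisite for Logic this term — holds.
The Algebra session must be before the Econ session — holds.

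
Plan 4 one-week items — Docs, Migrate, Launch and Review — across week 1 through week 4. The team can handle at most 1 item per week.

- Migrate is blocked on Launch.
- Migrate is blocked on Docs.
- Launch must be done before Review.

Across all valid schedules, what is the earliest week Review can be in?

week 2

Precedence pushes Review to at least week 2.
Review at week 2 is achievable: Launch=week 1; Migrate=week 4; Docs=week 3; Review=week 2.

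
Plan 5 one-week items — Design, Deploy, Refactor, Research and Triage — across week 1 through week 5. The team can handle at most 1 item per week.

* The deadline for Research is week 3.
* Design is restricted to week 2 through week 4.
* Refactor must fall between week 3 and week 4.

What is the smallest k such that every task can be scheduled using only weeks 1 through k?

With at most 1 per week and 5 tasks, at least 5 weeks are needed.
Refactor can't be placed before week 3, so the schedule must run through at least week 3.
5 works (last occupied week: week 5): for example Research in week 1; Triage in week 5; Design in week 2; Refactor in week 3; Deploy in week 4.

5 weeks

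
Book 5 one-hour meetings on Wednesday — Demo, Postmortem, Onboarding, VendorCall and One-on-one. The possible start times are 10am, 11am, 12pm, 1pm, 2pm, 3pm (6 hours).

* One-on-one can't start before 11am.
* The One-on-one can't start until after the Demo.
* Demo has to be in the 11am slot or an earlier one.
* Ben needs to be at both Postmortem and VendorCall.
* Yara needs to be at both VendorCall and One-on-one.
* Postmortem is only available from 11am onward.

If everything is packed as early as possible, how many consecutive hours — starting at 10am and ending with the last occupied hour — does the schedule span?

The precedence chain requires at least 2 distinct hours.
2 works (last occupied hour: 11am): for example Demo -> 10am; One-on-one -> 11am; VendorCall -> 10am; Postmortem -> 11am; Onboarding -> 10am.

2 hours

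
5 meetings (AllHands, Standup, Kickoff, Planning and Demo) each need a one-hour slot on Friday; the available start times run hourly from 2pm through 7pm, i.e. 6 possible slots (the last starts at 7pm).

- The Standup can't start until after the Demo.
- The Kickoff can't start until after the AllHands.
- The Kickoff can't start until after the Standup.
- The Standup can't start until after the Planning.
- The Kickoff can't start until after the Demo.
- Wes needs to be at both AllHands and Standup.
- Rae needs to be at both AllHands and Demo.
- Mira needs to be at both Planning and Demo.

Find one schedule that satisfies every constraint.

Standup in 4pm; AllHands in 3pm; Planning in 3pm; Kickoff in 5pm; Demo in 2pm

Checking: Demo(2pm) before Standup(4pm); Planning(3pm) before Standup(4pm); Demo(2pm) before Kickoff(5pm); Standup(4pm) before Kickoff(5pm); AllHands(3pm) before Kickoff(5pm); AllHands(3pm) != Standup(4pm); AllHands(3pm) != Demo(2pm); Planning(3pm) != Demo(2pm).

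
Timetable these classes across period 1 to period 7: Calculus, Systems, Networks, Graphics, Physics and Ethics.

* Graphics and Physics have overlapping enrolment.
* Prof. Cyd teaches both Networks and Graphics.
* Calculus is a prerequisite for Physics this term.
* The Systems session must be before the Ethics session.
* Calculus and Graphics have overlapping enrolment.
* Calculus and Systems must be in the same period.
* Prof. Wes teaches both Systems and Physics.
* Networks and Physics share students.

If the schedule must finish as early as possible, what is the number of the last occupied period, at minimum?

The precedence chain requires at least 2 distinct periods.
Could 2 periods be enough, i.e. nothing placed later than period 2? No: Physics must come after Calculus (at period 1 or later) → {period 2}; Calculus must come before Physics (at period 2 or earlier) → {period 1}; Graphics can't share with Calculus (period 1) → {period 2}; Physics can't share with Graphics (period 2) → nothing is left.
So 2 periods is not enough.
3 works (last occupied period: period 3): for example Physics -> period 2; Networks -> period 1; Ethics -> period 2; Systems -> period 1; Calculus -> period 1; Graphics -> period 3.

3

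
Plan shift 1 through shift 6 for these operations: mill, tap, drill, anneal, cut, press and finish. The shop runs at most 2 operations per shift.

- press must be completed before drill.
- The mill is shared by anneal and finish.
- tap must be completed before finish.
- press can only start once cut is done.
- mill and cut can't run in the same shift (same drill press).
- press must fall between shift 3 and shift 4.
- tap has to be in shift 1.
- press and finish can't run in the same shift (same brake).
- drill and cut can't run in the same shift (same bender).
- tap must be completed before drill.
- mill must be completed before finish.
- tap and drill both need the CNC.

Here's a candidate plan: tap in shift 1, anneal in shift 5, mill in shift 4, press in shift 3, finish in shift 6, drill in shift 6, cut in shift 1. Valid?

Valid

mill and cut can't run in the same shift (same drill press) — holds.
tap has to be in shift 1 — holds.
press must be completed before drill — holds.
The shop runs at most 2 operations per shift — holds.
press must fall between shift 3 and shift 4 — holds.
press and finish can't run in the same shift (same brake) — holds.
drill and cut can't run in the same shift (same bender) — holds.
tap must be completed before finish — holds.
tap and drill both need the CNC — holds.
The mill is shared by anneal and finish — holds.
tap must be completed before drill — holds.
press can only start once cut is done — holds.
mill must be completed before finish — holds.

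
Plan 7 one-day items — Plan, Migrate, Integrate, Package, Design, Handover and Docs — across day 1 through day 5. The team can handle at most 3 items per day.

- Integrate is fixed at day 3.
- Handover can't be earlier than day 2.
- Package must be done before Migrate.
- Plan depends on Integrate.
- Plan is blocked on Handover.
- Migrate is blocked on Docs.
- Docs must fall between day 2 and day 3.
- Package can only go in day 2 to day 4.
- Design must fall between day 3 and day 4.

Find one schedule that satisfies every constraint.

Plan=day 4; Handover=day 2; Package=day 2; Migrate=day 3; Integrate=day 3; Design=day 3; Docs=day 2

Checking: Package(day 2) before Migrate(day 3); Handover(day 2) before Plan(day 4); Docs(day 2) before Migrate(day 3); Integrate(day 3) before Plan(day 4); Docs=day 2 in [day 2,day 3]; Design=day 3 in [day 3,day 4]; Package=day 2 in [day 2,day 4]; Handover=day 2 in [day 2,day 5]; Integrate=day 3 in [day 3,day 3]; max 3 per day (cap 3).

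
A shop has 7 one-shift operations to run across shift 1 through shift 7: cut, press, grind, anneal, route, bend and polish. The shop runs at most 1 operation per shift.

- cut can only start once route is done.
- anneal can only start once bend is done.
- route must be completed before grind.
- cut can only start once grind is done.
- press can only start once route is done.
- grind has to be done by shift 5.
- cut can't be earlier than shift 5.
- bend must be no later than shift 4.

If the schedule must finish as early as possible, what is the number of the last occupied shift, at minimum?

The precedence chain requires at least 3 distinct shifts.
With at most 1 per shift and 7 operations, at least 7 shifts are needed.
cut can't be placed before shift 5, so the schedule must run through at least shift 5.
7 works (last occupied shift: shift 7): for example anneal -> shift 6; polish -> shift 7; cut -> shift 5; route -> shift 2; grind -> shift 3; bend -> shift 1; press -> shift 4.

7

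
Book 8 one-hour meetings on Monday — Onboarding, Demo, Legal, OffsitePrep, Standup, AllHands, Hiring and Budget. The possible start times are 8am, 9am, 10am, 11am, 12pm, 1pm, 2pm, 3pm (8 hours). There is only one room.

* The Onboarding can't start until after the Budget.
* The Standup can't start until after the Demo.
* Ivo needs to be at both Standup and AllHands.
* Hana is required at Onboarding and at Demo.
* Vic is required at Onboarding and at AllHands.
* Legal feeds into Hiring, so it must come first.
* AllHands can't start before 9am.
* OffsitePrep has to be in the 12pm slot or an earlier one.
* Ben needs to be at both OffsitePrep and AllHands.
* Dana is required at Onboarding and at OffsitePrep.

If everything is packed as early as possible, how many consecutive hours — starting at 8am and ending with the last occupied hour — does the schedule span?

8 hours

The precedence chain requires at least 2 distinct hours.
With at most 1 per hour and 8 meetings, at least 8 hours are needed.
8 works (last occupied hour: 3pm): for example Hiring in 3pm, Legal in 1pm, Budget in 10am, Onboarding in 11am, AllHands in 9am, Demo in 12pm, OffsitePrep in 8am, Standup in 2pm.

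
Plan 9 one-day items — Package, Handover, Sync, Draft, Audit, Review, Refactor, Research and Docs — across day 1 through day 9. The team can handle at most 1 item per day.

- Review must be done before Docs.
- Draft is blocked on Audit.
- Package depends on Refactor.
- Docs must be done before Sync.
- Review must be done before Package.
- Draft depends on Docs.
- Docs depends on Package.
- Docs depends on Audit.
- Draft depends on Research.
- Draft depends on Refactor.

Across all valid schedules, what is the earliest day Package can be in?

Precedence pushes Package to at least day 2; downstream work caps Package at day 7.
Package at day 3 is achievable: Draft -> day 7, Sync -> day 8, Package -> day 3, Handover -> day 9, Research -> day 6, Review -> day 1, Audit -> day 4, Docs -> day 5, Refactor -> day 2.
Nothing earlier works — the capacity limit rule out every day before day 3.

day 3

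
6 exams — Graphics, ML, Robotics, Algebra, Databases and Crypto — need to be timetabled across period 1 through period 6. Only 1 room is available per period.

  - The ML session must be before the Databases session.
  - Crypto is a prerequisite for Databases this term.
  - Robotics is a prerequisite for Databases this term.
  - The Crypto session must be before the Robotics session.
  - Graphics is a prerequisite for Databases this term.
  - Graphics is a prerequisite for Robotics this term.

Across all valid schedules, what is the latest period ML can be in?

period 5

Downstream work caps ML at period 5.
ML at period 5 is achievable: Robotics=period 3, Algebra=period 4, Graphics=period 1, Databases=period 6, Crypto=period 2, ML=period 5.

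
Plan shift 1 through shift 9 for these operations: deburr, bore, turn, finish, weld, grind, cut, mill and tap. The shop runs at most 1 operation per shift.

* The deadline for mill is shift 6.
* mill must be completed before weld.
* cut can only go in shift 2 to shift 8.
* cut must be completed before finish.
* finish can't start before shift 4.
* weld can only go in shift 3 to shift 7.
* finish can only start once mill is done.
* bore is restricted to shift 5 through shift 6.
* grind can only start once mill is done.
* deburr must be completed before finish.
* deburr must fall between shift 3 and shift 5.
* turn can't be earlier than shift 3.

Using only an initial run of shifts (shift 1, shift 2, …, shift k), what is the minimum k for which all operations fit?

9 shifts

The precedence chain requires at least 2 distinct shifts.
With at most 1 per shift and 9 operations, at least 9 shifts are needed.
bore can't be placed before shift 5, so the schedule must run through at least shift 5.
9 works (last occupied shift: shift 9): for example finish=shift 6, mill=shift 1, tap=shift 9, weld=shift 4, turn=shift 7, deburr=shift 3, cut=shift 2, bore=shift 5, grind=shift 8.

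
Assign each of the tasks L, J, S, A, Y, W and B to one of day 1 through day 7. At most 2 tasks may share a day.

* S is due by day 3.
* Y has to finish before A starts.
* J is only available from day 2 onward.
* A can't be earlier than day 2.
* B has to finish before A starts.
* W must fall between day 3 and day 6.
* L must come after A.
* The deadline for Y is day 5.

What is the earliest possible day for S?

day 1

S's own window allows nothing later than day 3.
S at day 1 is achievable: A -> day 3; L -> day 4; W -> day 3; J -> day 2; S -> day 1; Y -> day 1; B -> day 2.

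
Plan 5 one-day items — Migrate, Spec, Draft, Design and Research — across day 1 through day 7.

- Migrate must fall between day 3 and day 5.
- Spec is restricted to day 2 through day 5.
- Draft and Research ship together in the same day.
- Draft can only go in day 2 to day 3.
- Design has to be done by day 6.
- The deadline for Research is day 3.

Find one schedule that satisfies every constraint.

Research in day 2; Spec in day 2; Migrate in day 3; Design in day 1; Draft in day 2

Checking: Draft = Research = day 2; Draft=day 2 in [day 2,day 3]; Migrate=day 3 in [day 3,day 5]; Spec=day 2 in [day 2,day 5]; Research=day 2 in [day 1,day 3]; Design=day 1 in [day 1,day 6].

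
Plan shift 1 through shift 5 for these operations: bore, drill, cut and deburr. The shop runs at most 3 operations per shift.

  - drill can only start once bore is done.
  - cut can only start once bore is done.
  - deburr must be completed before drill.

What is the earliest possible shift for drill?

Precedence pushes drill to at least shift 2.
drill at shift 2 is achievable: drill -> shift 2, bore -> shift 1, cut -> shift 2, deburr -> shift 1.

shift 2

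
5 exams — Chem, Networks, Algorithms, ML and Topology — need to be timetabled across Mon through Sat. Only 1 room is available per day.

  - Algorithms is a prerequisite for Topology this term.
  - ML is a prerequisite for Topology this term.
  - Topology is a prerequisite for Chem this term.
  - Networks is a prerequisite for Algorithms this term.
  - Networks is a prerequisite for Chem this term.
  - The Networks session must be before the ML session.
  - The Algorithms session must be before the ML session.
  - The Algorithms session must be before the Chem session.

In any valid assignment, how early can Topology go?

Precedence pushes Topology to at least Thu; downstream work caps Topology at Fri.
Topology at Thu is achievable: Networks -> Mon, Topology -> Thu, ML -> Wed, Chem -> Fri, Algorithms -> Tue.

Thu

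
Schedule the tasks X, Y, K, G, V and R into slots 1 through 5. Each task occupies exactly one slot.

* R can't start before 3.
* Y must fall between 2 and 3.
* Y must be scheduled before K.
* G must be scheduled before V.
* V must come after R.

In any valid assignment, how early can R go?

R is available from 3; downstream work caps R at 4.
R at 3 is achievable: X -> 1, R -> 3, K -> 3, Y -> 2, V -> 4, G -> 1.

3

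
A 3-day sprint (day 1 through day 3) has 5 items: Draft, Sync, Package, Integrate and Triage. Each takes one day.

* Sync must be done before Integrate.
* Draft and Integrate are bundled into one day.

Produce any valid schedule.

Integrate in day 2; Sync in day 1; Package in day 1; Draft in day 2; Triage in day 1

Checking: Sync(day 1) before Integrate(day 2); Draft = Integrate = day 2.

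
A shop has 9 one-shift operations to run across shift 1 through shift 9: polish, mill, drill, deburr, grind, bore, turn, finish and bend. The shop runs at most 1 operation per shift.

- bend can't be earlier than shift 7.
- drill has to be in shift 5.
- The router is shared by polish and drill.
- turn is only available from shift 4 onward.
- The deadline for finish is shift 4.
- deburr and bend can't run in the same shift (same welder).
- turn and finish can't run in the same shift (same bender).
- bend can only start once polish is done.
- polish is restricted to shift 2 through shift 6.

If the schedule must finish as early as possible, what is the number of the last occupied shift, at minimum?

The precedence chain requires at least 2 distinct shifts.
With at most 1 per shift and 9 operations, at least 9 shifts are needed.
bend can't be placed before shift 7, so the schedule must run through at least shift 7.
9 works (last occupied shift: shift 9): for example bend=shift 7, drill=shift 5, polish=shift 2, bore=shift 9, finish=shift 1, deburr=shift 6, grind=shift 8, mill=shift 3, turn=shift 4.

9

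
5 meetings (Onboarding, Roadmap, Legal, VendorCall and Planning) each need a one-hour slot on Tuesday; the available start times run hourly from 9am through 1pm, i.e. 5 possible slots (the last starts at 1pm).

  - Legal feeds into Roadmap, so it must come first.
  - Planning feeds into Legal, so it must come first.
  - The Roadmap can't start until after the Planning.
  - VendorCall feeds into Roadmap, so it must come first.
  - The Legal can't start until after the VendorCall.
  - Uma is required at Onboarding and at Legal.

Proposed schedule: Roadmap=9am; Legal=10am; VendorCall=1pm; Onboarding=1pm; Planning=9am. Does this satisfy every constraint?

No. VendorCall feeds into Roadmap, so it must come first is not satisfied.

Uma is required at Onboarding and at Legal — holds.
The Roadmap can't start until after the Planning — violated.
Legal feeds into Roadmap, so it must come first — violated.
The Legal can't start until after the VendorCall — violated.
Planning feeds into Legal, so it must come first — holds.
VendorCall feeds into Roadmap, so it must come first — violated.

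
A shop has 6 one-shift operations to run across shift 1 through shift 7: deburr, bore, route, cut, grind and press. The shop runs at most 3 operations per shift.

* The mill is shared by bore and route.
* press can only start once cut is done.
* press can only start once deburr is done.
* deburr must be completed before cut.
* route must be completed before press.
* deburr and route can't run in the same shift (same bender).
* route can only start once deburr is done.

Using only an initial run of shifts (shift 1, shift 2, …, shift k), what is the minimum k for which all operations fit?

The precedence chain requires at least 3 distinct shifts.
With at most 3 per shift and 6 operations, at least 2 shifts are needed.
3 works (last occupied shift: shift 3): for example deburr in shift 1; cut in shift 2; bore in shift 1; press in shift 3; route in shift 2; grind in shift 1.

3 shifts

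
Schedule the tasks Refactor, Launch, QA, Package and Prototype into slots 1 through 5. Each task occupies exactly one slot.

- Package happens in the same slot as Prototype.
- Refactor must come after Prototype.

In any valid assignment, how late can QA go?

5

QA at 5 is achievable: QA in 5, Prototype in 1, Package in 1, Refactor in 2, Launch in 1.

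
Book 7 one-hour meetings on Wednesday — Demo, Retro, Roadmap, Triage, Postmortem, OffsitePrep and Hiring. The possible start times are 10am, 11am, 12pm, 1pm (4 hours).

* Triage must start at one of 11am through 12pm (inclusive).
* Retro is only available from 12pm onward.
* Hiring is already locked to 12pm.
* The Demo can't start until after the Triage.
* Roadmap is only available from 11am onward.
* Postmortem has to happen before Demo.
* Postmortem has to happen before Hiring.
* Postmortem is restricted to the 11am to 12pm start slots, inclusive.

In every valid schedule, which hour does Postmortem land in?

Postmortem is available from 11am; Postmortem's own window allows nothing later than 12pm; downstream work caps Postmortem at 11am.
So Postmortem is pinned to 11am.

11am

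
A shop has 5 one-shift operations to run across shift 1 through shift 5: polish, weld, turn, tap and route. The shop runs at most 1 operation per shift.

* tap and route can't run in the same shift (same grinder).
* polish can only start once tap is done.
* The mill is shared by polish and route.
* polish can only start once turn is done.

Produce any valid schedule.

turn=shift 1, tap=shift 2, weld=shift 4, route=shift 5, polish=shift 3

Checking: tap(shift 2) before polish(shift 3); turn(shift 1) before polish(shift 3); polish(shift 3) != route(shift 5); tap(shift 2) != route(shift 5); max 1 per shift (cap 1).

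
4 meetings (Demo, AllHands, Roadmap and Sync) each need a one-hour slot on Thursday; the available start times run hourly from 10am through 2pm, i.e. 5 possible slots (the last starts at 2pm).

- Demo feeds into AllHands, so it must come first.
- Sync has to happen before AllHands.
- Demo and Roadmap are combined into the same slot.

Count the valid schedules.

Splitting on Demo: it can be 10am (10), 11am (9), 12pm (7), 1pm (4). Listing each branch's schedules as (AllHands, Roadmap, Sync):
Demo=10am: (11am,10am,10am) (12pm,10am,10am) (12pm,10am,11am) (1pm,10am,10am) (1pm,10am,11am) (1pm,10am,12pm) (2pm,10am,10am) (2pm,10am,11am) (2pm,10am,12pm) (2pm,10am,1pm) — 10.
Demo=11am: (12pm,11am,10am) (12pm,11am,11am) (1pm,11am,10am) (1pm,11am,11am) (1pm,11am,12pm) (2pm,11am,10am) (2pm,11am,11am) (2pm,11am,12pm) (2pm,11am,1pm) — 9.
Demo=12pm: (1pm,12pm,10am) (1pm,12pm,11am) (1pm,12pm,12pm) (2pm,12pm,10am) (2pm,12pm,11am) (2pm,12pm,12pm) (2pm,12pm,1pm) — 7.
Demo=1pm: (2pm,1pm,10am) (2pm,1pm,11am) (2pm,1pm,12pm) (2pm,1pm,1pm) — 4.
Summing: 10 + 9 + 7 + 4 = 30.

30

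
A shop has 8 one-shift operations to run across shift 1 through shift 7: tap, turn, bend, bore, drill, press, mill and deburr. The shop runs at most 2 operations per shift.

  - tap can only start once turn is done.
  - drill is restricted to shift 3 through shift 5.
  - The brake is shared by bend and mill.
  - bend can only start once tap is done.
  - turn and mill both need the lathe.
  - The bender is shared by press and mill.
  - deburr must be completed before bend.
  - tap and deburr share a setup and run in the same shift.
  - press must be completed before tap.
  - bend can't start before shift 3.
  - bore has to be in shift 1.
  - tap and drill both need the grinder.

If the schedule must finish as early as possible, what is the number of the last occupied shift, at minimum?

4

The precedence chain requires at least 3 distinct shifts.
With at most 2 per shift and 8 operations, at least 4 shifts are needed.
4 works (last occupied shift: shift 4): for example drill -> shift 4; bend -> shift 4; tap -> shift 3; mill -> shift 1; bore -> shift 1; press -> shift 2; turn -> shift 2; deburr -> shift 3.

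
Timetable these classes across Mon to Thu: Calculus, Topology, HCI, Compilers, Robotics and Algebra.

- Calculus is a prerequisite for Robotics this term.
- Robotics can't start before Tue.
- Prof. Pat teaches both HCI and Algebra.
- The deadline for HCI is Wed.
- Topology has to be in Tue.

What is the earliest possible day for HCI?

HCI's own window allows nothing later than Wed.
HCI at Mon is achievable: HCI -> Mon, Topology -> Tue, Compilers -> Mon, Robotics -> Tue, Calculus -> Mon, Algebra -> Tue.

Mon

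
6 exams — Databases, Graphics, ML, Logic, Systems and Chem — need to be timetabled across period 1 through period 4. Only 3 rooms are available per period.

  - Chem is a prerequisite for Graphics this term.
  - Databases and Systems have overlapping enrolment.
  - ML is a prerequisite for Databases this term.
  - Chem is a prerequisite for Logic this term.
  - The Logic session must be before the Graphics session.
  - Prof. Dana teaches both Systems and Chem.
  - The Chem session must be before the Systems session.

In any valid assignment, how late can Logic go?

Precedence pushes Logic to at least period 2; downstream work caps Logic at period 3.
Logic at period 3 is achievable: Logic -> period 3, Chem -> period 1, ML -> period 1, Graphics -> period 4, Databases -> period 2, Systems -> period 3.

period 3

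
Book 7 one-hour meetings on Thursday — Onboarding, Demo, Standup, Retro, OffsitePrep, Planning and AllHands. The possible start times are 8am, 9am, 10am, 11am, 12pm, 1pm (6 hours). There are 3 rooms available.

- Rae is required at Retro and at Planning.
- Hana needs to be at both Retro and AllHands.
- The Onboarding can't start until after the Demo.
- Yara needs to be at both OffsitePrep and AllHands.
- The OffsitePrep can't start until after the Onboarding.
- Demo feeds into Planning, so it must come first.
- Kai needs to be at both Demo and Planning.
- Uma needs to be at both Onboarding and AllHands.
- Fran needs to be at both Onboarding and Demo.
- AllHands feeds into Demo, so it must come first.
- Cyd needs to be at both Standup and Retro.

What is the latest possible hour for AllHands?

10am

Downstream work caps AllHands at 10am.
AllHands at 10am is achievable: Planning -> 12pm; Onboarding -> 12pm; Standup -> 8am; Retro -> 9am; Demo -> 11am; AllHands -> 10am; OffsitePrep -> 1pm.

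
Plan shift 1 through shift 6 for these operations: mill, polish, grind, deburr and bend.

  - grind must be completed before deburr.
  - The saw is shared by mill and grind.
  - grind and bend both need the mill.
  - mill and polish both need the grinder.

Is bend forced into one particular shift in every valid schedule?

No

bend can be shift 1 (e.g. grind -> shift 2, deburr -> shift 3, bend -> shift 1, polish -> shift 2, mill -> shift 1) or shift 2 (e.g. mill in shift 2, deburr in shift 2, polish in shift 1, bend in shift 2, grind in shift 1).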